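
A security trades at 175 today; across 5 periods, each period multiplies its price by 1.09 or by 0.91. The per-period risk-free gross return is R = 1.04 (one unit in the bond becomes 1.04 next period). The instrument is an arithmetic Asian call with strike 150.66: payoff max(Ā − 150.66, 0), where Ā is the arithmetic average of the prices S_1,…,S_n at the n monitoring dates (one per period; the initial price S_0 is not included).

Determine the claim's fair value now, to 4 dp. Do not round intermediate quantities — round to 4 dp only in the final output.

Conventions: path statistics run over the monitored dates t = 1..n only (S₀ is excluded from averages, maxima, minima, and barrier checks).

price = 38.3586

Set p* = 0.7222 (from d < R < u); the path-dependent value is the discounted p*-expectation over all price paths.
Enumerate all 2^5 = 32 price paths (U = up ×1.09, D = down ×0.91); each path with k up-moves has probability p*^k·(1−p*)^(5−k).
DDDDD: Ā=133.0508, payoff=0.0000, prob=0.001654
UDDDD: Ā=159.3686, payoff=8.7086, prob=0.004300
DUDDD: Ā=153.0686, payoff=2.4086, prob=0.004300
UUDDD: Ā=183.3459, payoff=32.6859, prob=0.011180
DDUDD: Ā=147.3356, payoff=0.0000, prob=0.004300
UDUDD: Ā=176.4789, payoff=25.8189, prob=0.011180
DUUDD: Ā=170.1789, payoff=19.5189, prob=0.011180
UUUDD: Ā=203.8407, payoff=53.1807, prob=0.029067
DDDUD: Ā=142.1186, payoff=0.0000, prob=0.004300
UDDUD: Ā=170.2299, payoff=19.5699, prob=0.011180
DUDUD: Ā=163.9299, payoff=13.2699, prob=0.011180
UUDUD: Ā=196.3556, payoff=45.6956, prob=0.029067
DDUUD: Ā=158.1969, payoff=7.5369, prob=0.011180
UDUUD: Ā=189.4886, payoff=38.8286, prob=0.029067
DUUUD: Ā=183.1886, payoff=32.5286, prob=0.029067
UUUUD: Ā=219.4237, payoff=68.7637, prob=0.075575
DDDDU: Ā=137.3711, payoff=0.0000, prob=0.004300
UDDDU: Ā=164.5434, payoff=13.8834, prob=0.011180
DUDDU: Ā=158.2434, payoff=7.5834, prob=0.011180
UUDDU: Ā=189.5443, payoff=38.8843, prob=0.029067
DDUDU: Ā=152.5104, payoff=1.8504, prob=0.011180
UDUDU: Ā=182.6773, payoff=32.0173, prob=0.029067
DUUDU: Ā=176.3773, payoff=25.7173, prob=0.029067
UUUDU: Ā=211.2651, payoff=60.6051, prob=0.075575
DDDUU: Ā=147.2933, payoff=0.0000, prob=0.011180
UDDUU: Ā=176.4283, payoff=25.7683, prob=0.029067
DUDUU: Ā=170.1283, payoff=19.4683, prob=0.029067
UUDUU: Ā=203.7800, payoff=53.1200, prob=0.075575
DDUUU: Ā=164.3953, payoff=13.7353, prob=0.029067
UDUUU: Ā=196.9130, payoff=46.2530, prob=0.075575
DUUUU: Ā=190.6130, payoff=39.9530, prob=0.075575
UUUUU: Ā=228.3167, payoff=77.6567, prob=0.196496
Price = Σ prob·payoff / R^5 = 46.669066 / 1.216653 = 38.3586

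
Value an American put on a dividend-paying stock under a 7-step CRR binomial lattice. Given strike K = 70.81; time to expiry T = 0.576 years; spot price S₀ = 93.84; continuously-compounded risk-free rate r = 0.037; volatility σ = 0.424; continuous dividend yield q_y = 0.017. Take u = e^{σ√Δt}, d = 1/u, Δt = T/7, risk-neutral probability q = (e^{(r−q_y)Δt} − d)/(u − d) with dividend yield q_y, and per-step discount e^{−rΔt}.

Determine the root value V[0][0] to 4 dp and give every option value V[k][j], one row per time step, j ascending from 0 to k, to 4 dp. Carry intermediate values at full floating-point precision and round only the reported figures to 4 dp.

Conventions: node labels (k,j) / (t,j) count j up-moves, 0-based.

price = 2.7147
tree:
2.7147
4.2637 1.0295
6.5549 1.7726 0.2194
9.8152 3.0133 0.4202 0.0000
14.2169 5.0400 0.8050 0.0000 0.0000
19.7266 8.2519 1.5420 0.0000 0.0000 0.0000
25.5768 13.1199 2.9540 0.0000 0.0000 0.0000 0.0000
30.7569 19.7266 5.6587 0.0000 0.0000 0.0000 0.0000 0.0000

params: Δt=0.08229 u=1.12933 d=0.88548 q=0.47639 e^(-rΔt)=0.99696
t_7 payoffs: 30.7569 19.7266 5.6587 0.0000 0.0000 0.0000 0.0000 0.0000
k=6: node(6,0) S=45.2332 payoff=25.5768 vs cont=25.4247 → 25.5768 [stop]  node(6,1) S=57.6901 payoff=13.1199 vs cont=12.9853 → 13.1199 [stop]  node(6,2) S=73.5774 payoff=0.0000 vs cont=2.9540 → 2.9540 [wait]  node(6,3) S=93.8400 payoff=0.0000 vs cont=0.0000 → 0.0000 [wait]  node(6,4) S=119.6827 payoff=0.0000 vs cont=0.0000 → 0.0000 [wait]  node(6,5) S=152.6423 payoff=0.0000 vs cont=0.0000 → 0.0000 [wait]  node(6,6) S=194.6786 payoff=0.0000 vs cont=0.0000 → 0.0000 [wait]
k=5: node(5,0) S=51.0834 payoff=19.7266 vs cont=19.5828 → 19.7266 [stop]  node(5,1) S=65.1513 payoff=5.6587 vs cont=8.2519 → 8.2519 [wait]  node(5,2) S=83.0934 payoff=0.0000 vs cont=1.5420 → 1.5420 [wait]  node(5,3) S=105.9765 payoff=0.0000 vs cont=0.0000 → 0.0000 [wait]  node(5,4) S=135.1615 payoff=0.0000 vs cont=0.0000 → 0.0000 [wait]  node(5,5) S=172.3838 payoff=0.0000 vs cont=0.0000 → 0.0000 [wait]
k=4: node(4,0) S=57.6901 payoff=13.1199 vs cont=14.2169 → 14.2169 [wait]  node(4,1) S=73.5774 payoff=0.0000 vs cont=5.0400 → 5.0400 [wait]  node(4,2) S=93.8400 payoff=0.0000 vs cont=0.8050 → 0.8050 [wait]  node(4,3) S=119.6827 payoff=0.0000 vs cont=0.0000 → 0.0000 [wait]  node(4,4) S=152.6423 payoff=0.0000 vs cont=0.0000 → 0.0000 [wait]
k=3: node(3,0) S=65.1513 payoff=5.6587 vs cont=9.8152 → 9.8152 [wait]  node(3,1) S=83.0934 payoff=0.0000 vs cont=3.0133 → 3.0133 [wait]  node(3,2) S=105.9765 payoff=0.0000 vs cont=0.4202 → 0.4202 [wait]  node(3,3) S=135.1615 payoff=0.0000 vs cont=0.0000 → 0.0000 [wait]
k=2: node(2,0) S=73.5774 payoff=0.0000 vs cont=6.5549 → 6.5549 [wait]  node(2,1) S=93.8400 payoff=0.0000 vs cont=1.7726 → 1.7726 [wait]  node(2,2) S=119.6827 payoff=0.0000 vs cont=0.2194 → 0.2194 [wait]
k=1: node(1,0) S=83.0934 payoff=0.0000 vs cont=4.2637 → 4.2637 [wait]  node(1,1) S=105.9765 payoff=0.0000 vs cont=1.0295 → 1.0295 [wait]
k=0: node(0,0) S=93.8400 payoff=0.0000 vs cont=2.7147 → 2.7147 [wait]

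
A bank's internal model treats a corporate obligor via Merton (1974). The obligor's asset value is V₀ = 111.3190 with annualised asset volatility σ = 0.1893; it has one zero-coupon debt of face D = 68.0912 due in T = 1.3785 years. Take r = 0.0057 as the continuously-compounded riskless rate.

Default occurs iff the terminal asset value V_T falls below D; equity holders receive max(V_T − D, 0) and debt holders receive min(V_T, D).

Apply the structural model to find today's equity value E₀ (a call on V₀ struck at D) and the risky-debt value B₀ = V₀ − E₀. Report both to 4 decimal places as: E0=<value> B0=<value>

E0=43.8426 B0=67.4764

Work the structural quantities from V₀ = 111.3190 against face 68.0912:
d₁ = [ln(V₀/D) + (r + σ²/2)T] / (σ√T)
   = [ln(111.3190/68.0912) + (0.0057 + 0.5·0.1893²)·1.3785] / (0.1893·√1.3785)
   = [0.491552 + 0.032556] / 0.222256 = 2.358126
d₂ = d₁ − σ√T = 2.358126 − 0.222256 = 2.135870
N(d₁) = 0.990816,  N(d₂) = 0.983655,  e^(−rT) = 0.992173
E₀ = V₀·N(d₁) − D·e^(−rT)·N(d₂)
   = 111.3190·0.990816 − 68.0912·0.992173·0.983655 = 43.842644
B₀ = V₀ − E₀ = 111.3190 − 43.842644 = 67.476356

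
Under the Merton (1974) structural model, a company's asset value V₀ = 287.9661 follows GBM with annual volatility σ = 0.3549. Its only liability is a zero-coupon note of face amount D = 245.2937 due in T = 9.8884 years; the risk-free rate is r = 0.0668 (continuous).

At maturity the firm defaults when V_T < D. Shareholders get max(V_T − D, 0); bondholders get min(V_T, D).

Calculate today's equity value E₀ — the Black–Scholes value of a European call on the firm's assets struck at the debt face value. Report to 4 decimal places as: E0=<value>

With assets at 287.9661 and a single debt payment of 245.2937 at 9.8884 years:
d₁ = [ln(V₀/D) + (r + σ²/2)T] / (σ√T)
   = [ln(287.9661/245.2937) + (0.0668 + 0.5·0.3549²)·9.8884] / (0.3549·√9.8884)
   = [0.160386 + 1.283287] / 1.116012 = 1.293600
d₂ = d₁ − σ√T = 1.293600 − 1.116012 = 0.177587
N(d₁) = 0.902098,  N(d₂) = 0.570477,  e^(−rT) = 0.516570
E₀ = V₀·N(d₁) − D·e^(−rT)·N(d₂)
   = 287.9661·0.902098 − 245.2937·0.516570·0.570477 = 187.487878

E0=187.4879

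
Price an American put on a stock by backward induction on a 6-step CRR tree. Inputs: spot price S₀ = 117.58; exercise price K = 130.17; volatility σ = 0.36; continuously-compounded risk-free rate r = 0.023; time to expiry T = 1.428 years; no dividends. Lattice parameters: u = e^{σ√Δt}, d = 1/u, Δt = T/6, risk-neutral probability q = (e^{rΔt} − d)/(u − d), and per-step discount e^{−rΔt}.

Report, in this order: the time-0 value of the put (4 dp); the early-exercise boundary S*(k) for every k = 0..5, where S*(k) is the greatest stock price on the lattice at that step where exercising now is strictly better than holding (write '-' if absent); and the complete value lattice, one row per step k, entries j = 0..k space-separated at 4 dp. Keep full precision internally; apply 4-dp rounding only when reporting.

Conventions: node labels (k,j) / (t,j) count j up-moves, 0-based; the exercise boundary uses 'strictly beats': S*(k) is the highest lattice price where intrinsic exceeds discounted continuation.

price = 26.4096
boundary = - - - 69.4244 82.7534 98.6415
tree:
26.4096
36.2290 15.7217
47.9305 23.5477 7.1413
60.7456 34.1384 11.9628 1.8256
71.9277 47.4166 19.6672 3.4749 0.0000
81.3088 60.7456 31.5285 6.6143 0.0000 0.0000
89.1788 71.9277 47.4166 12.5900 0.0000 0.0000 0.0000

Δt=0.23800, u=1.19199, d=0.83893, q=0.47175, disc=e^(-rΔt)=0.99454
k=6 terminal: V=max(K-S,0) → 89.1788 71.9277 47.4166 12.5900 0.0000 0.0000 0.0000
k=5: j=0 S=48.8612 intr=81.3088 cont=80.5982 V=81.3088[EX]; j=1 S=69.4244 intr=60.7456 cont=60.0350 V=60.7456[EX]; j=2 S=98.6415 intr=31.5285 cont=30.8179 V=31.5285[EX]; j=3 S=140.1546 intr=0.0000 cont=6.6143 V=6.6143[hold]; j=4 S=199.1383 intr=0.0000 cont=0.0000 V=0.0000[hold]; j=5 S=282.9452 intr=0.0000 cont=0.0000 V=0.0000[hold]  S*(5)=98.6415
k=4: j=0 S=58.2423 intr=71.9277 cont=71.2171 V=71.9277[EX]; j=1 S=82.7534 intr=47.4166 cont=46.7060 V=47.4166[EX]; j=2 S=117.5800 intr=12.5900 cont=19.6672 V=19.6672[hold]; j=3 S=167.0633 intr=0.0000 cont=3.4749 V=3.4749[hold]; j=4 S=237.3715 intr=0.0000 cont=0.0000 V=0.0000[hold]  S*(4)=82.7534
k=3: j=0 S=69.4244 intr=60.7456 cont=60.0350 V=60.7456[EX]; j=1 S=98.6415 intr=31.5285 cont=34.1384 V=34.1384[hold]; j=2 S=140.1546 intr=0.0000 cont=11.9628 V=11.9628[hold]; j=3 S=199.1383 intr=0.0000 cont=1.8256 V=1.8256[hold]  S*(3)=69.4244
k=2: j=0 S=82.7534 intr=47.4166 cont=47.9305 V=47.9305[hold]; j=1 S=117.5800 intr=12.5900 cont=23.5477 V=23.5477[hold]; j=2 S=167.0633 intr=0.0000 cont=7.1413 V=7.1413[hold]  S*(2)=-
k=1: j=0 S=98.6415 intr=31.5285 cont=36.2290 V=36.2290[hold]; j=1 S=140.1546 intr=0.0000 cont=15.7217 V=15.7217[hold]  S*(1)=-
k=0: j=0 S=117.5800 intr=12.5900 cont=26.4096 V=26.4096[hold]  S*(0)=-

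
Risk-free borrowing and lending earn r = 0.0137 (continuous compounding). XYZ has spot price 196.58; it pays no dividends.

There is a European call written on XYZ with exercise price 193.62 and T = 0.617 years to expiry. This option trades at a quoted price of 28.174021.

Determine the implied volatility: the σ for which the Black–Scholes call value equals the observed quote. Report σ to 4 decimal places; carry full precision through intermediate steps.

sigma = 0.4260

At σ = 0.4260 the Black–Scholes value reproduces the quote:
σ√T = 0.426·√0.617 = 0.334620
d₁ = (ln(S/K) + (r+σ²/2)T) / (σ√T) = (ln(196.58/193.62) + (0.0137+0.426²/2)·0.617) / 0.334620 = (0.015172 + 0.064438) / 0.334620 = 0.237912
d₂ = d₁ − σ√T = 0.237912 − 0.334620 = -0.096708
e^{−rT} = 0.991583
N(d₁) = 0.594025,  N(d₂) = 0.461479
V = S·N(d₁) − K·e^{−rT}·N(d₂) = 116.773516 − 88.599496 = 28.174021 (the quoted price), and the Black–Scholes price is strictly increasing in σ, so σ is unique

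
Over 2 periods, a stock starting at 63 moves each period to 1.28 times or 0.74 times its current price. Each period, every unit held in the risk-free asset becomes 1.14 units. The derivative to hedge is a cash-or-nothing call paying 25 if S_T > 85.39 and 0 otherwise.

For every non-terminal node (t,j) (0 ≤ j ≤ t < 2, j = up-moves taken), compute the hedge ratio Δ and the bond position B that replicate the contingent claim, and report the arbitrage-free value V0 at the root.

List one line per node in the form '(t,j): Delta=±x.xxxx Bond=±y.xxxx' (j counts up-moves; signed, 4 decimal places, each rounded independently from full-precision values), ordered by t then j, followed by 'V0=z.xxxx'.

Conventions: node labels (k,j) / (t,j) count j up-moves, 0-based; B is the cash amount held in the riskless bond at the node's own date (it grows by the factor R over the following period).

Risk-neutral probability p* = (R−d)/(u−d) = (1.14−0.74)/(1.28−0.74) = 0.7407.
At maturity the claim pays: V(2,0)=0.0000, V(2,1)=0.0000, V(2,2)=25.0000
Node (1,0) S=46.6200: V=(p*·0.0000+(1−p*)·0.0000)/1.14=0.0000; Δ=(0.0000−0.0000)/(59.6736−34.4988)=0.0000; B=V−Δ·S=0.0000
Node (1,1) S=80.6400: V=(p*·25.0000+(1−p*)·0.0000)/1.14=16.2443; Δ=(25.0000−0.0000)/(103.2192−59.6736)=0.5741; B=V−Δ·S=-30.0520
Node (0,0) S=63.0000: V=(p*·16.2443+(1−p*)·0.0000)/1.14=10.5551; Δ=(16.2443−0.0000)/(80.6400−46.6200)=0.4775; B=V−Δ·S=-19.5270
As a check, the time-0 holding Δ(0,0)·S0 + B(0,0) comes to 10.5551 — exactly V0.

(0,0): Delta=0.4775 Bond=-19.5270
(1,0): Delta=0.0000 Bond=0.0000
(1,1): Delta=0.5741 Bond=-30.0520
V0=10.5551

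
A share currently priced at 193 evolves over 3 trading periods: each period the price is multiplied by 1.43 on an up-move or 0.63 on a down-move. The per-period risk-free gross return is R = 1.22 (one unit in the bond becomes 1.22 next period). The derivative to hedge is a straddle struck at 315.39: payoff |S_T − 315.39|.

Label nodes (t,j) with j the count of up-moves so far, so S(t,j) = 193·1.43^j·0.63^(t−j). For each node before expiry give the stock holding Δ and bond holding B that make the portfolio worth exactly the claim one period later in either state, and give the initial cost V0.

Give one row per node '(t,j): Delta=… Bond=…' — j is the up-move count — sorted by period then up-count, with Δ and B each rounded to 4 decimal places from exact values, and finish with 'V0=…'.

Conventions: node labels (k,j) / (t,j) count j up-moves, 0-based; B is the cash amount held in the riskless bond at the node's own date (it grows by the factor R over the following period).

(0,0): Delta=0.1786 Bond=56.2266
(1,0): Delta=-1.0000 Bond=211.8987
(1,1): Delta=0.3634 Bond=17.5906
(2,0): Delta=-1.0000 Bond=258.5164
(2,1): Delta=-1.0000 Bond=258.5164
(2,2): Delta=0.5772 Bond=-62.9152
V0=90.6904

Since d<R<u, set p* = (R−d)/(u−d) = 0.7375; price each node as the discounted p*-expectation of its children.
Payoffs at expiry: V(3,0)=267.1309, V(3,1)=205.8496, V(3,2)=66.7506, V(3,3)=248.9820
(2,0): S=76.6017. Δ = (V_up−V_dn)/(S_up−S_dn) = (205.8496−267.1309)/(109.5404−48.2591) = -1.0000. V = [p*·205.8496 + (1−p*)·267.1309]/1.22 = 181.9147. B = V − Δ·S = 258.5164.
(2,1): S=173.8737. Δ = (V_up−V_dn)/(S_up−S_dn) = (66.7506−205.8496)/(248.6394−109.5404) = -1.0000. V = [p*·66.7506 + (1−p*)·205.8496]/1.22 = 84.6427. B = V − Δ·S = 258.5164.
(2,2): S=394.6657. Δ = (V_up−V_dn)/(S_up−S_dn) = (248.9820−66.7506)/(564.3720−248.6394) = 0.5772. V = [p*·248.9820 + (1−p*)·66.7506]/1.22 = 164.8740. B = V − Δ·S = -62.9152.
(1,0): S=121.5900. Δ = (V_up−V_dn)/(S_up−S_dn) = (84.6427−181.9147)/(173.8737−76.6017) = -1.0000. V = [p*·84.6427 + (1−p*)·181.9147]/1.22 = 90.3087. B = V − Δ·S = 211.8987.
(1,1): S=275.9900. Δ = (V_up−V_dn)/(S_up−S_dn) = (164.8740−84.6427)/(394.6657−173.8737) = 0.3634. V = [p*·164.8740 + (1−p*)·84.6427]/1.22 = 117.8797. B = V − Δ·S = 17.5906.
(0,0): S=193.0000. Δ = (V_up−V_dn)/(S_up−S_dn) = (117.8797−90.3087)/(275.9900−121.5900) = 0.1786. V = [p*·117.8797 + (1−p*)·90.3087]/1.22 = 90.6904. B = V − Δ·S = 56.2266.
Check: Δ(0,0)·S0 + B(0,0) = 90.6904 = V0.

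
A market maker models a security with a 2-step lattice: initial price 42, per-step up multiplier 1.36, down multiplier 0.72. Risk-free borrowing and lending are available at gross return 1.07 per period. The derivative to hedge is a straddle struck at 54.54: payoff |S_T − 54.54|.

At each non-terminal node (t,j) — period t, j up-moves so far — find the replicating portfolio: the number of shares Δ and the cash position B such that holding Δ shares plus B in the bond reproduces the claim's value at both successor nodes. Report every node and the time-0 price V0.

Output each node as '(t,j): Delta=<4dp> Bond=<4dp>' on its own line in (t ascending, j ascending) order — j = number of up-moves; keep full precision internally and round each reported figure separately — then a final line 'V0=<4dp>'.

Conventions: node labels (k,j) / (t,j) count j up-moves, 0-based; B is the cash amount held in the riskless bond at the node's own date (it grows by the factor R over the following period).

(0,0): Delta=-0.1199 Bond=22.7644
(1,0): Delta=-1.0000 Bond=50.9720
(1,1): Delta=0.2662 Bond=2.3064
V0=17.7283

The replicating-portfolio and risk-neutral prices coincide; use p* = (1.07−0.72)/(1.36−0.72) = 0.5469 for the latter.
Payoffs at expiry: V(2,0)=32.7672, V(2,1)=13.4136, V(2,2)=23.1432
(1,0): S=30.2400. Δ = (V_up−V_dn)/(S_up−S_dn) = (13.4136−32.7672)/(41.1264−21.7728) = -1.0000. V = [p*·13.4136 + (1−p*)·32.7672]/1.07 = 20.7320. B = V − Δ·S = 50.9720.
(1,1): S=57.1200. Δ = (V_up−V_dn)/(S_up−S_dn) = (23.1432−13.4136)/(77.6832−41.1264) = 0.2662. V = [p*·23.1432 + (1−p*)·13.4136]/1.07 = 17.5089. B = V − Δ·S = 2.3064.
(0,0): S=42.0000. Δ = (V_up−V_dn)/(S_up−S_dn) = (17.5089−20.7320)/(57.1200−30.2400) = -0.1199. V = [p*·17.5089 + (1−p*)·20.7320]/1.07 = 17.7283. B = V − Δ·S = 22.7644.
As a check, the time-0 holding Δ(0,0)·S0 + B(0,0) comes to 17.7283 — exactly V0.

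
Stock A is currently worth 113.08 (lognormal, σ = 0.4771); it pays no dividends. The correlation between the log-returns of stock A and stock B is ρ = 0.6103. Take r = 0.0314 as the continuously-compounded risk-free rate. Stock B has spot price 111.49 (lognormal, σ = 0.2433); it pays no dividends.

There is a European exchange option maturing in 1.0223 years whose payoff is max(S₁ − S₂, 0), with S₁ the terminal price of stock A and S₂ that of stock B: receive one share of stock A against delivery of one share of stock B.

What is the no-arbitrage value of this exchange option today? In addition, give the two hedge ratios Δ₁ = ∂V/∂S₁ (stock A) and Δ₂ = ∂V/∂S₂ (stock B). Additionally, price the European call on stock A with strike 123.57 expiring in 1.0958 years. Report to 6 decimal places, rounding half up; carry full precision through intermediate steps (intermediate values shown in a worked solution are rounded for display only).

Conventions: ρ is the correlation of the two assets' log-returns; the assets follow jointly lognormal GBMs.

exchange price = 17.954990
Δ1 = 0.590704
Δ2 = -0.438083
price(stock A call K=123.57) = 19.897988

σ_eff = √(σ₁² + σ₂² − 2ρσ₁σ₂) = √(0.4771² + 0.2433² − 2·0.6103·0.4771·0.2433) = 0.380965
d₁ = (ln(S₁/S₂) + (q₂ − q₁ + σ_eff²/2)T) / (σ_eff√T) = (ln(113.08/111.49) + (0.0 − 0.0 + 0.072567)·1.0223) / 0.385189 = 0.229357
d₂ = d₁ − σ_eff√T = 0.229357 − 0.385189 = -0.155832
N(d₁) = 0.590704,  N(d₂) = 0.438083
V = S₁·e^{−q₁T}·N(d₁) − S₂·e^{−q₂T}·N(d₂) = 66.796850 − 48.841860 = 17.954990
Δ₁ = e^{−q₁T}·N(d₁) = 0.590704;  Δ₂ = −e^{−q₂T}·N(d₂) = -0.438083
[vanilla: stock A call K=123.57]
σ√T = 0.4771·√1.0958 = 0.499431
d₁ = (ln(S/K) + (r+σ²/2)T) / (σ√T) = (ln(113.08/123.57) + (0.0314+0.4771²/2)·1.0958) / 0.499431 = (-0.088712 + 0.159124) / 0.499431 = 0.140983
d₂ = d₁ − σ√T = 0.140983 − 0.499431 = -0.358447
e^{−rT} = 0.966177
N(d₁) = 0.556058,  N(d₂) = 0.360004
price = S·N(d₁) − K·e^{−rT}·N(d₂) = 62.879079 − 42.981091 = 19.897988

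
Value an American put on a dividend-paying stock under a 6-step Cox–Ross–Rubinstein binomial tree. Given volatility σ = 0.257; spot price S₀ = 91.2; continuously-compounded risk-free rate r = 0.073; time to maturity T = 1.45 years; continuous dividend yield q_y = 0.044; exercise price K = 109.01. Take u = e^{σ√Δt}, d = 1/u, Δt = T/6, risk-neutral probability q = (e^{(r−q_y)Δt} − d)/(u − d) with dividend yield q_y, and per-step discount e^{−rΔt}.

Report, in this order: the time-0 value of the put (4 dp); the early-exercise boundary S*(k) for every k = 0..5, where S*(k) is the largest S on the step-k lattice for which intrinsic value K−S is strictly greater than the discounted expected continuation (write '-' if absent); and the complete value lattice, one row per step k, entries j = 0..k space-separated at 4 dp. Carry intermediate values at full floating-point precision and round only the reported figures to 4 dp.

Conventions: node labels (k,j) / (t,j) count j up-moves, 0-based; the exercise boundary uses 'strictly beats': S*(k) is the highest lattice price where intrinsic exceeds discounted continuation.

price = 20.4955
boundary = - 80.3759 70.8365 80.3759 70.8365 80.3759
tree:
20.4955
28.6341 12.9680
38.1735 19.6677 6.6313
46.5807 28.6341 11.2700 2.1598
53.9901 38.1735 18.4710 4.3634 0.0000
60.5202 46.5807 28.6341 8.8155 0.0000 0.0000
66.2752 53.9901 38.1735 17.8100 0.0000 0.0000 0.0000

Δt=0.24167, u=1.13467, d=0.88131, q=0.49622, disc=e^(-rΔt)=0.98251
k=6 terminal: V=max(K-S,0) → 66.2752 53.9901 38.1735 17.8100 0.0000 0.0000 0.0000
k=5: j=0 S=48.4898 intr=60.5202 cont=59.1268 V=60.5202[EX]; j=1 S=62.4293 intr=46.5807 cont=45.3348 V=46.5807[EX]; j=2 S=80.3759 intr=28.6341 cont=27.5780 V=28.6341[EX]; j=3 S=103.4817 intr=5.5283 cont=8.8155 V=8.8155[hold]; j=4 S=133.2298 intr=0.0000 cont=0.0000 V=0.0000[hold]; j=5 S=171.5296 intr=0.0000 cont=0.0000 V=0.0000[hold]  S*(5)=80.3759
k=4: j=0 S=55.0199 intr=53.9901 cont=52.6658 V=53.9901[EX]; j=1 S=70.8365 intr=38.1735 cont=37.0165 V=38.1735[EX]; j=2 S=91.2000 intr=17.8100 cont=18.4710 V=18.4710[hold]; j=3 S=117.4174 intr=0.0000 cont=4.3634 V=4.3634[hold]; j=4 S=151.1716 intr=0.0000 cont=0.0000 V=0.0000[hold]  S*(4)=70.8365
k=3: j=0 S=62.4293 intr=46.5807 cont=45.3348 V=46.5807[EX]; j=1 S=80.3759 intr=28.6341 cont=27.9002 V=28.6341[EX]; j=2 S=103.4817 intr=5.5283 cont=11.2700 V=11.2700[hold]; j=3 S=133.2298 intr=0.0000 cont=2.1598 V=2.1598[hold]  S*(3)=80.3759
k=2: j=0 S=70.8365 intr=38.1735 cont=37.0165 V=38.1735[EX]; j=1 S=91.2000 intr=17.8100 cont=19.6677 V=19.6677[hold]; j=2 S=117.4174 intr=0.0000 cont=6.6313 V=6.6313[hold]  S*(2)=70.8365
k=1: j=0 S=80.3759 intr=28.6341 cont=28.4837 V=28.6341[EX]; j=1 S=103.4817 intr=5.5283 cont=12.9680 V=12.9680[hold]  S*(1)=80.3759
k=0: j=0 S=91.2000 intr=17.8100 cont=20.4955 V=20.4955[hold]  S*(0)=-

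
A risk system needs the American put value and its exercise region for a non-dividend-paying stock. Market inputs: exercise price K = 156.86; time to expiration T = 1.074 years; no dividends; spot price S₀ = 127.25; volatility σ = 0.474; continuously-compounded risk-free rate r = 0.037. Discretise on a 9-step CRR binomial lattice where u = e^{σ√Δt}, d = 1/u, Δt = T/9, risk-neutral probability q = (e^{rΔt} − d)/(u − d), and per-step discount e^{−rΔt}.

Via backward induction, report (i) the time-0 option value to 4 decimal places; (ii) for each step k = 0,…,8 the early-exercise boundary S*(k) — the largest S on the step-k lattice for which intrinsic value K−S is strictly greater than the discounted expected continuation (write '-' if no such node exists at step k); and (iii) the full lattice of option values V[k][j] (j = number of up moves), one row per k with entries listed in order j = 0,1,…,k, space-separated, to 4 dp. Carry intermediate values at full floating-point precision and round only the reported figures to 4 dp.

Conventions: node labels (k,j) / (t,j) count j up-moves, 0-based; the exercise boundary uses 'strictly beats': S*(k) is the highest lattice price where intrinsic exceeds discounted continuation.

price = 41.5669
boundary = - - - 77.8613 91.7136 77.8613 91.7136 108.0303 127.2500
tree:
41.5669
53.0398 29.1532
65.7336 39.3712 18.0238
78.9987 51.5462 26.1535 9.1205
90.7588 65.1464 36.8521 14.4595 3.2479
100.7426 78.9987 50.0935 22.4208 5.7108 0.5299
109.2185 90.7588 65.1464 33.7647 9.9720 1.0091 0.0000
116.4142 100.7426 78.9987 48.8297 17.2695 1.9219 0.0000 0.0000
122.5231 109.2185 90.7588 65.1464 29.6100 3.6602 0.0000 0.0000 0.0000
127.7093 116.4142 100.7426 78.9987 48.8297 6.9710 0.0000 0.0000 0.0000 0.0000

Δt=0.11933  u=1.17791  d=0.84896  q=0.47261  discount=0.99559
step 9 (expiry): payoffs max(K−S,0) = 127.7093 116.4142 100.7426 78.9987 48.8297 6.9710 0.0000 0.0000 0.0000 0.0000
step 8: (k=8,j=0): S=34.3369, K−S=122.5231, hold=121.8320 ⇒ V=122.5231 exercise | (k=8,j=1): S=47.6415, K−S=109.2185, hold=108.5275 ⇒ V=109.2185 exercise | (k=8,j=2): S=66.1012, K−S=90.7588, hold=90.0677 ⇒ V=90.7588 exercise | (k=8,j=3): S=91.7136, K−S=65.1464, hold=64.4554 ⇒ V=65.1464 exercise | (k=8,j=4): S=127.2500, K−S=29.6100, hold=28.9189 ⇒ V=29.6100 exercise | (k=8,j=5): S=176.5558, K−S=0.0000, hold=3.6602 ⇒ V=3.6602 continue | (k=8,j=6): S=244.9662, K−S=0.0000, hold=0.0000 ⇒ V=0.0000 continue | (k=8,j=7): S=339.8838, K−S=0.0000, hold=0.0000 ⇒ V=0.0000 continue | (k=8,j=8): S=471.5792, K−S=0.0000, hold=0.0000 ⇒ V=0.0000 continue  boundary S*=127.2500
step 7: (k=7,j=0): S=40.4458, K−S=116.4142, hold=115.7232 ⇒ V=116.4142 exercise | (k=7,j=1): S=56.1174, K−S=100.7426, hold=100.0516 ⇒ V=100.7426 exercise | (k=7,j=2): S=77.8613, K−S=78.9987, hold=78.3077 ⇒ V=78.9987 exercise | (k=7,j=3): S=108.0303, K−S=48.8297, hold=48.1386 ⇒ V=48.8297 exercise | (k=7,j=4): S=149.8890, K−S=6.9710, hold=17.2695 ⇒ V=17.2695 continue | (k=7,j=5): S=207.9668, K−S=0.0000, hold=1.9219 ⇒ V=1.9219 continue | (k=7,j=6): S=288.5482, K−S=0.0000, hold=0.0000 ⇒ V=0.0000 continue | (k=7,j=7): S=400.3525, K−S=0.0000, hold=0.0000 ⇒ V=0.0000 continue  boundary S*=108.0303
step 6: (k=6,j=0): S=47.6415, K−S=109.2185, hold=108.5275 ⇒ V=109.2185 exercise | (k=6,j=1): S=66.1012, K−S=90.7588, hold=90.0677 ⇒ V=90.7588 exercise | (k=6,j=2): S=91.7136, K−S=65.1464, hold=64.4554 ⇒ V=65.1464 exercise | (k=6,j=3): S=127.2500, K−S=29.6100, hold=33.7647 ⇒ V=33.7647 continue | (k=6,j=4): S=176.5558, K−S=0.0000, hold=9.9720 ⇒ V=9.9720 continue | (k=6,j=5): S=244.9662, K−S=0.0000, hold=1.0091 ⇒ V=1.0091 continue | (k=6,j=6): S=339.8838, K−S=0.0000, hold=0.0000 ⇒ V=0.0000 continue  boundary S*=91.7136
step 5: (k=5,j=0): S=56.1174, K−S=100.7426, hold=100.0516 ⇒ V=100.7426 exercise | (k=5,j=1): S=77.8613, K−S=78.9987, hold=78.3077 ⇒ V=78.9987 exercise | (k=5,j=2): S=108.0303, K−S=48.8297, hold=50.0935 ⇒ V=50.0935 continue | (k=5,j=3): S=149.8890, K−S=6.9710, hold=22.4208 ⇒ V=22.4208 continue | (k=5,j=4): S=207.9668, K−S=0.0000, hold=5.7108 ⇒ V=5.7108 continue | (k=5,j=5): S=288.5482, K−S=0.0000, hold=0.5299 ⇒ V=0.5299 continue  boundary S*=77.8613
step 4: (k=4,j=0): S=66.1012, K−S=90.7588, hold=90.0677 ⇒ V=90.7588 exercise | (k=4,j=1): S=91.7136, K−S=65.1464, hold=65.0500 ⇒ V=65.1464 exercise | (k=4,j=2): S=127.2500, K−S=29.6100, hold=36.8521 ⇒ V=36.8521 continue | (k=4,j=3): S=176.5558, K−S=0.0000, hold=14.4595 ⇒ V=14.4595 continue | (k=4,j=4): S=244.9662, K−S=0.0000, hold=3.2479 ⇒ V=3.2479 continue  boundary S*=91.7136
step 3: (k=3,j=0): S=77.8613, K−S=78.9987, hold=78.3077 ⇒ V=78.9987 exercise | (k=3,j=1): S=108.0303, K−S=48.8297, hold=51.5462 ⇒ V=51.5462 continue | (k=3,j=2): S=149.8890, K−S=6.9710, hold=26.1535 ⇒ V=26.1535 continue | (k=3,j=3): S=207.9668, K−S=0.0000, hold=9.1205 ⇒ V=9.1205 continue  boundary S*=77.8613
step 2: (k=2,j=0): S=91.7136, K−S=65.1464, hold=65.7336 ⇒ V=65.7336 continue | (k=2,j=1): S=127.2500, K−S=29.6100, hold=39.3712 ⇒ V=39.3712 continue | (k=2,j=2): S=176.5558, K−S=0.0000, hold=18.0238 ⇒ V=18.0238 continue  boundary S*=-
step 1: (k=1,j=0): S=108.0303, K−S=48.8297, hold=53.0398 ⇒ V=53.0398 continue | (k=1,j=1): S=149.8890, K−S=6.9710, hold=29.1532 ⇒ V=29.1532 continue  boundary S*=-
step 0: (k=0,j=0): S=127.2500, K−S=29.6100, hold=41.5669 ⇒ V=41.5669 continue  boundary S*=-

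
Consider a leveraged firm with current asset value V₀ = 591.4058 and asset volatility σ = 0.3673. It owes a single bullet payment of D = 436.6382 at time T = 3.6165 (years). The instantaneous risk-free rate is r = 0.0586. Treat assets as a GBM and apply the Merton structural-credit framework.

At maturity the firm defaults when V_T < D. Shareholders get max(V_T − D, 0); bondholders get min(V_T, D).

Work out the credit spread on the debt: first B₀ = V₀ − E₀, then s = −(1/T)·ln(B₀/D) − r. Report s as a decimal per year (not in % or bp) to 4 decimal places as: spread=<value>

spread=0.0344

Apply the equity-as-call identities (strike 436.6382, horizon 3.6165 years):
d₁ = [ln(V₀/D) + (r + σ²/2)T] / (σ√T)
   = [ln(591.4058/436.6382) + (0.0586 + 0.5·0.3673²)·3.6165] / (0.3673·√3.6165)
   = [0.303397 + 0.455877] / 0.698498 = 1.087010
d₂ = d₁ − σ√T = 1.087010 − 0.698498 = 0.388512
N(d₁) = 0.861484,  N(d₂) = 0.651181,  e^(−rT) = 0.809024
E₀ = V₀·N(d₁) − D·e^(−rT)·N(d₂)
   = 591.4058·0.861484 − 436.6382·0.809024·0.651181 = 279.456221
B₀ = V₀ − E₀ = 591.4058 − 279.456221 = 311.949579
spread = −(1/T)·ln(B₀/D) − r = −(1/3.6165)·ln(311.949579/436.6382) − 0.0586 = 0.03438033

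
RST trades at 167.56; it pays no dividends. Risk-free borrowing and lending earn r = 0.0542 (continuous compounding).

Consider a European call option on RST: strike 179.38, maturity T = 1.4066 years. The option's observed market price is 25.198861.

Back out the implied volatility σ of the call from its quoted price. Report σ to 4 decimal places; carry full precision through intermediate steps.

sigma = 0.3123

At σ = 0.3123 the Black–Scholes value reproduces the quote:
σ√T = 0.3123·√1.4066 = 0.370388
d₁ = (ln(S/K) + (r+σ²/2)T) / (σ√T) = (ln(167.56/179.38) + (0.0542+0.3123²/2)·1.4066) / 0.370388 = (-0.068165 + 0.144831) / 0.370388 = 0.206990
d₂ = d₁ − σ√T = 0.206990 − 0.370388 = -0.163399
e^{−rT} = 0.926596
N(d₁) = 0.581991,  N(d₂) = 0.435102
V = S·N(d₁) − K·e^{−rT}·N(d₂) = 97.518410 − 72.319549 = 25.198861 (the quoted price), and the Black–Scholes price is strictly increasing in σ, so σ is unique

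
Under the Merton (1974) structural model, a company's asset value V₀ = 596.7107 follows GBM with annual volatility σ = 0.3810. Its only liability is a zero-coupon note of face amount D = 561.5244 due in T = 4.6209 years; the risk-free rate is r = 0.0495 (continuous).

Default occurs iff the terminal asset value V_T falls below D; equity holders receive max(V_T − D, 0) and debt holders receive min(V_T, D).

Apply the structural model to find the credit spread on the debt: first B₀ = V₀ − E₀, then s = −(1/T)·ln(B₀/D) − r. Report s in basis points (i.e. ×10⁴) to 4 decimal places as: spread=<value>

Equity is a call on the firm's assets struck at D = 561.5244:
d₁ = [ln(V₀/D) + (r + σ²/2)T] / (σ√T)
   = [ln(596.7107/561.5244) + (0.0495 + 0.5·0.3810²)·4.6209] / (0.3810·√4.6209)
   = [0.060777 + 0.564122] / 0.819008 = 0.762995
d₂ = d₁ − σ√T = 0.762995 − 0.819008 = -0.056013
N(d₁) = 0.777267,  N(d₂) = 0.477666,  e^(−rT) = 0.795540
E₀ = V₀·N(d₁) − D·e^(−rT)·N(d₂)
   = 596.7107·0.777267 − 561.5244·0.795540·0.477666 = 250.423045
B₀ = V₀ − E₀ = 596.7107 − 250.423045 = 346.287655
spread = −(1/T)·ln(B₀/D) − r = −(1/4.6209)·ln(346.287655/561.5244) − 0.0495 = 0.05510850
in basis points: 0.05510850 × 10⁴ = 551.0850 bp

spread=551.0850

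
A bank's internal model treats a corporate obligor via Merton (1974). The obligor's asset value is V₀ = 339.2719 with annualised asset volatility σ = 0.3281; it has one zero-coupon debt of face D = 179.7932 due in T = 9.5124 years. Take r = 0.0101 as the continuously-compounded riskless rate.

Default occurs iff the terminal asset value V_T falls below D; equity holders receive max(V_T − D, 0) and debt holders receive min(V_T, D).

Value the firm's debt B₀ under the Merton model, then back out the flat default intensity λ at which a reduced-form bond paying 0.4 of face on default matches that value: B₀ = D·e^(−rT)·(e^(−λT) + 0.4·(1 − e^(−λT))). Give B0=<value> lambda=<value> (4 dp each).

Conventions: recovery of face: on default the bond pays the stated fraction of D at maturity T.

Work the structural quantities from V₀ = 339.2719 against face 179.7932:
d₁ = [ln(V₀/D) + (r + σ²/2)T] / (σ√T)
   = [ln(339.2719/179.7932) + (0.0101 + 0.5·0.3281²)·9.5124] / (0.3281·√9.5124)
   = [0.634995 + 0.608078] / 1.011932 = 1.228416
d₂ = d₁ − σ√T = 1.228416 − 1.011932 = 0.216484
N(d₁) = 0.890354,  N(d₂) = 0.585695,  e^(−rT) = 0.908396
E₀ = V₀·N(d₁) − D·e^(−rT)·N(d₂)
   = 339.2719·0.890354 − 179.7932·0.908396·0.585695 = 206.414645
B₀ = V₀ − E₀ = 339.2719 − 206.414645 = 132.857255
e^(−λT) = (B₀·e^(rT)/D − 0.4)/(1 − 0.4) = (132.8573·1.100842/179.7932 − 0.4)/0.6 = 0.68910282
λ = −ln(0.68910282)/9.5124 = 0.039145

B0=132.8573 lambda=0.0391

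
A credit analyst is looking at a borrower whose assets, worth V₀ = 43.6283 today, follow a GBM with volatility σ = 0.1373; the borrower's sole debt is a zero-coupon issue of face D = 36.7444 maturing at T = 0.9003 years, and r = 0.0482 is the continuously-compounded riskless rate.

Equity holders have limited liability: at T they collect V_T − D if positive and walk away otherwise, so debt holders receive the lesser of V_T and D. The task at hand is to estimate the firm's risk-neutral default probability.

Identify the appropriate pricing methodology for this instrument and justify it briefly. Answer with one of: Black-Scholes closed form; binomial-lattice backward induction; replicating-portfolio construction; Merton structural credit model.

framework: Merton structural credit model

Key observation: a levered firm with one bullet debt due at 0.9003 years is the canonical structural-credit setup: equity is a call on the firm's assets struck at the face value.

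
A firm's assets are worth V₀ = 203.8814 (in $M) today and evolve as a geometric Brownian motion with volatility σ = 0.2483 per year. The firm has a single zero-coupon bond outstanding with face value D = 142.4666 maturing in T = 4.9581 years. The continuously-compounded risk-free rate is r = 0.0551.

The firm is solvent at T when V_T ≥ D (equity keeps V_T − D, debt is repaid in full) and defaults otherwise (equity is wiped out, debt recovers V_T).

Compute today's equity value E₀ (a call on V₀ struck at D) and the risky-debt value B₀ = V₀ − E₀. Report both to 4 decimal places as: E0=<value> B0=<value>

Apply the equity-as-call identities (strike 142.4666, horizon 4.9581 years):
d₁ = [ln(V₀/D) + (r + σ²/2)T] / (σ√T)
   = [ln(203.8814/142.4666) + (0.0551 + 0.5·0.2483²)·4.9581] / (0.2483·√4.9581)
   = [0.358431 + 0.426032] / 0.552884 = 1.418855
d₂ = d₁ − σ√T = 1.418855 − 0.552884 = 0.865970
N(d₁) = 0.922029,  N(d₂) = 0.806747,  e^(−rT) = 0.760947
E₀ = V₀·N(d₁) − D·e^(−rT)·N(d₂)
   = 203.8814·0.922029 − 142.4666·0.760947·0.806747 = 100.525564
B₀ = V₀ − E₀ = 203.8814 − 100.525564 = 103.355836

E0=100.5256 B0=103.3558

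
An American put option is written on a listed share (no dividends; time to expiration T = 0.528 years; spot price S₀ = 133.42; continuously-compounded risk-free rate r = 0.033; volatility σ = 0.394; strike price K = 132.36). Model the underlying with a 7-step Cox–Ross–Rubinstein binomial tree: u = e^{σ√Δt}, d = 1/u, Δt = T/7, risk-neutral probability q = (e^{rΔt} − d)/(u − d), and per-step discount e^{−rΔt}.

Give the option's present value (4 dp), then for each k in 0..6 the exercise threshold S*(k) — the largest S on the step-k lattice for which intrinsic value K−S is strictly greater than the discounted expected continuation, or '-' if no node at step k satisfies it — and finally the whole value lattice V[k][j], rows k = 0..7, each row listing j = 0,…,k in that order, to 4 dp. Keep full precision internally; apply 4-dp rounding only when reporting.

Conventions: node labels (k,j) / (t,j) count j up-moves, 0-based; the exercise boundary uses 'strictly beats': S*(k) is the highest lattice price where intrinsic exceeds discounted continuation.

price = 14.1211
boundary = - - - - 86.5451 96.4355 107.4562
tree:
14.1211
19.9971 7.9410
27.4197 12.2013 3.4482
36.2119 18.2048 5.8757 0.8828
45.8149 26.1793 9.8125 1.7168 0.0000
54.6910 35.9245 15.9440 3.3384 0.0000 0.0000
62.6568 45.8149 24.9038 6.4917 0.0000 0.0000 0.0000
69.8055 54.6910 35.9245 12.6236 0.0000 0.0000 0.0000 0.0000

Δt=0.07543  u=1.11428  d=0.89744  q=0.48447  discount=0.99751
step 7 (expiry): payoffs max(K−S,0) = 69.8055 54.6910 35.9245 12.6236 0.0000 0.0000 0.0000 0.0000
step 6: (k=6,j=0): S=69.7032, K−S=62.6568, hold=62.3277 ⇒ V=62.6568 exercise | (k=6,j=1): S=86.5451, K−S=45.8149, hold=45.4859 ⇒ V=45.8149 exercise | (k=6,j=2): S=107.4562, K−S=24.9038, hold=24.5747 ⇒ V=24.9038 exercise | (k=6,j=3): S=133.4200, K−S=0.0000, hold=6.4917 ⇒ V=6.4917 continue | (k=6,j=4): S=165.6572, K−S=0.0000, hold=0.0000 ⇒ V=0.0000 continue | (k=6,j=5): S=205.6836, K−S=0.0000, hold=0.0000 ⇒ V=0.0000 continue | (k=6,j=6): S=255.3812, K−S=0.0000, hold=0.0000 ⇒ V=0.0000 continue  boundary S*=107.4562
step 5: (k=5,j=0): S=77.6690, K−S=54.6910, hold=54.3620 ⇒ V=54.6910 exercise | (k=5,j=1): S=96.4355, K−S=35.9245, hold=35.5954 ⇒ V=35.9245 exercise | (k=5,j=2): S=119.7364, K−S=12.6236, hold=15.9440 ⇒ V=15.9440 continue | (k=5,j=3): S=148.6673, K−S=0.0000, hold=3.3384 ⇒ V=3.3384 continue | (k=5,j=4): S=184.5886, K−S=0.0000, hold=0.0000 ⇒ V=0.0000 continue | (k=5,j=5): S=229.1892, K−S=0.0000, hold=0.0000 ⇒ V=0.0000 continue  boundary S*=96.4355
step 4: (k=4,j=0): S=86.5451, K−S=45.8149, hold=45.4859 ⇒ V=45.8149 exercise | (k=4,j=1): S=107.4562, K−S=24.9038, hold=26.1793 ⇒ V=26.1793 continue | (k=4,j=2): S=133.4200, K−S=0.0000, hold=9.8125 ⇒ V=9.8125 continue | (k=4,j=3): S=165.6572, K−S=0.0000, hold=1.7168 ⇒ V=1.7168 continue | (k=4,j=4): S=205.6836, K−S=0.0000, hold=0.0000 ⇒ V=0.0000 continue  boundary S*=86.5451
step 3: (k=3,j=0): S=96.4355, K−S=35.9245, hold=36.2119 ⇒ V=36.2119 continue | (k=3,j=1): S=119.7364, K−S=12.6236, hold=18.2048 ⇒ V=18.2048 continue | (k=3,j=2): S=148.6673, K−S=0.0000, hold=5.8757 ⇒ V=5.8757 continue | (k=3,j=3): S=184.5886, K−S=0.0000, hold=0.8828 ⇒ V=0.8828 continue  boundary S*=-
step 2: (k=2,j=0): S=107.4562, K−S=24.9038, hold=27.4197 ⇒ V=27.4197 continue | (k=2,j=1): S=133.4200, K−S=0.0000, hold=12.2013 ⇒ V=12.2013 continue | (k=2,j=2): S=165.6572, K−S=0.0000, hold=3.4482 ⇒ V=3.4482 continue  boundary S*=-
step 1: (k=1,j=0): S=119.7364, K−S=12.6236, hold=19.9971 ⇒ V=19.9971 continue | (k=1,j=1): S=148.6673, K−S=0.0000, hold=7.9410 ⇒ V=7.9410 continue  boundary S*=-
step 0: (k=0,j=0): S=133.4200, K−S=0.0000, hold=14.1211 ⇒ V=14.1211 continue  boundary S*=-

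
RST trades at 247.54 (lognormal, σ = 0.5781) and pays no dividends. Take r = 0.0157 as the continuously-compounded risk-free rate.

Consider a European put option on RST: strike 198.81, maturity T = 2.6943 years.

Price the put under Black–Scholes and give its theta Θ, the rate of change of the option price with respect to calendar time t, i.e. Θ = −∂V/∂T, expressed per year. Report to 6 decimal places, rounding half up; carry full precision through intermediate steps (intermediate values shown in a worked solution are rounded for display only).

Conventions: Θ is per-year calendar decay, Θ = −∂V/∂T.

price = 54.212356
Θ = -11.394432

σ√T = 0.5781·√2.6943 = 0.948912
d₁ = (ln(S/K) + (r+σ²/2)T) / (σ√T) = (ln(247.54/198.81) + (0.0157+0.5781²/2)·2.6943) / 0.948912 = (0.219223 + 0.492518) / 0.948912 = 0.750059
d₂ = d₁ − σ√T = 0.750059 − 0.948912 = -0.198853
e^{−rT} = 0.958582
N(−d₁) = 0.226610,  N(−d₂) = 0.578811
Put price V = K·e^{−rT}·N(−d₂) − S·N(−d₁) = 110.307284 − 56.094928 = 54.212356
φ(d₁) = (1/√(2π))·e^{−d₁²/2} = 0.301124
Θ = −S·φ(d₁)·σ/(2√T) + r·K·e^{−rT}·N(−d₂) = −13.126256 + 1.731824 = -11.394432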